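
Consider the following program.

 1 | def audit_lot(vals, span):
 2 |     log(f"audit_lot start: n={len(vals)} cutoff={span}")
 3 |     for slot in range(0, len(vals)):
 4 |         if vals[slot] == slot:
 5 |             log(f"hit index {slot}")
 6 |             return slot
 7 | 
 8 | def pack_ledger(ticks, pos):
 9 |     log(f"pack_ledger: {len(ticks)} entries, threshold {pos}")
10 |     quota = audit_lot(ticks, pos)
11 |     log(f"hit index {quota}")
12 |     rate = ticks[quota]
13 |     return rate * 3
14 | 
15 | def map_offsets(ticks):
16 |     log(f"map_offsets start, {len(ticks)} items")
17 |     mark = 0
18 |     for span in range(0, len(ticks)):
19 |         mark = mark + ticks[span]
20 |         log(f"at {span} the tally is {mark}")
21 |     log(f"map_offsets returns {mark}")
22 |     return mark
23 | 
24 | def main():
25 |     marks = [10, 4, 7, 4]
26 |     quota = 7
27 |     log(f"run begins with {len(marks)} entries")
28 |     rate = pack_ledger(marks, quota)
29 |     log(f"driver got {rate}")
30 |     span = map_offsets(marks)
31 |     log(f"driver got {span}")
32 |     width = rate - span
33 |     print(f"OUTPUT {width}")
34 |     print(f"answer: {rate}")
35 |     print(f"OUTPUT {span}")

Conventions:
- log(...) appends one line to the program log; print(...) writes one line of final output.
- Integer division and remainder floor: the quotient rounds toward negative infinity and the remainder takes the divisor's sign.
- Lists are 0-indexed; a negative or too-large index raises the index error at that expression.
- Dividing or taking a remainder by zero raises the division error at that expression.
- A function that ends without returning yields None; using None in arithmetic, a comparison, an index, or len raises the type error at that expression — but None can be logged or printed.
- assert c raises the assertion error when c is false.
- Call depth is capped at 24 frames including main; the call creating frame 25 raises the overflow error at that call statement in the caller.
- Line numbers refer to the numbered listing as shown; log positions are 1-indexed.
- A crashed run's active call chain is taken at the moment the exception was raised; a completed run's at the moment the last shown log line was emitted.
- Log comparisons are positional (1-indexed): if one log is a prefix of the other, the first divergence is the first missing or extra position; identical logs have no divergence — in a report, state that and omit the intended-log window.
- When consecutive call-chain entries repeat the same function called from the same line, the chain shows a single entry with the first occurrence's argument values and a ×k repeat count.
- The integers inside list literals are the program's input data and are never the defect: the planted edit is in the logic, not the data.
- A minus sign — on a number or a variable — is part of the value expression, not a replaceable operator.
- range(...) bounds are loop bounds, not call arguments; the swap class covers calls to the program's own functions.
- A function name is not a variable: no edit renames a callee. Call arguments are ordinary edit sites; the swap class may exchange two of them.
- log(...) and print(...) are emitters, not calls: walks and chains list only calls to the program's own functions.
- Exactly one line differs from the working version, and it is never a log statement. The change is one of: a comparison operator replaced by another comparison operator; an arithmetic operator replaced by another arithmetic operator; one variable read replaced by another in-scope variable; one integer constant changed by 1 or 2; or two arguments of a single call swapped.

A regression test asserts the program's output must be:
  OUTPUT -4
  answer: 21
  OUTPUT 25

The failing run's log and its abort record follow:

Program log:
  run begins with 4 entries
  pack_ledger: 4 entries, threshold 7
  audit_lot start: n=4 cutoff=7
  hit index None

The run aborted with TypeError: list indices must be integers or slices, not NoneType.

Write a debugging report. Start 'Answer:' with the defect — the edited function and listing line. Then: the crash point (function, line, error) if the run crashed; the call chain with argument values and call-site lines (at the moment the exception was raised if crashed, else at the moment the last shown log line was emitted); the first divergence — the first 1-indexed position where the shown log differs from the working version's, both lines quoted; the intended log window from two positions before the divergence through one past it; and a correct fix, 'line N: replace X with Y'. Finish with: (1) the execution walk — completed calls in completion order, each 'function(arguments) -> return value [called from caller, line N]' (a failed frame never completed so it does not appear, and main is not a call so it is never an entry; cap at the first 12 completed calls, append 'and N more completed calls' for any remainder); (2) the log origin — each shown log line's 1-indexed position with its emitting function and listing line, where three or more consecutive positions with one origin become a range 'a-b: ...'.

Answer: the defect is in audit_lot at line 4.
Core observation: The log first diverges at position 4: the faulty run prints 'hit index None' where the working version prints 'hit index 2'.
Crash: pack_ledger, line 12, TypeError.
Call chain: main -> pack_ledger([10, 4, 7, 4], 7) (called at line 28).
First divergence: position 4; shown 'hit index None' vs intended 'hit index 2'.
Intended log window:
  2: pack_ledger: 4 entries, threshold 7
  3: audit_lot start: n=4 cutoff=7
  4: hit index 2
  5: hit index 2
Execution walk:
  audit_lot([10, 4, 7, 4], 7) -> None  [called from pack_ledger, line 10]
Log origins:
  1: emitted by main (line 27)
  2: emitted by pack_ledger (line 9)
  3: emitted by audit_lot (line 2)
  4: emitted by pack_ledger (line 11)
A correct fix: line 4: replace `vals[slot] == slot` with `vals[slot] == span`.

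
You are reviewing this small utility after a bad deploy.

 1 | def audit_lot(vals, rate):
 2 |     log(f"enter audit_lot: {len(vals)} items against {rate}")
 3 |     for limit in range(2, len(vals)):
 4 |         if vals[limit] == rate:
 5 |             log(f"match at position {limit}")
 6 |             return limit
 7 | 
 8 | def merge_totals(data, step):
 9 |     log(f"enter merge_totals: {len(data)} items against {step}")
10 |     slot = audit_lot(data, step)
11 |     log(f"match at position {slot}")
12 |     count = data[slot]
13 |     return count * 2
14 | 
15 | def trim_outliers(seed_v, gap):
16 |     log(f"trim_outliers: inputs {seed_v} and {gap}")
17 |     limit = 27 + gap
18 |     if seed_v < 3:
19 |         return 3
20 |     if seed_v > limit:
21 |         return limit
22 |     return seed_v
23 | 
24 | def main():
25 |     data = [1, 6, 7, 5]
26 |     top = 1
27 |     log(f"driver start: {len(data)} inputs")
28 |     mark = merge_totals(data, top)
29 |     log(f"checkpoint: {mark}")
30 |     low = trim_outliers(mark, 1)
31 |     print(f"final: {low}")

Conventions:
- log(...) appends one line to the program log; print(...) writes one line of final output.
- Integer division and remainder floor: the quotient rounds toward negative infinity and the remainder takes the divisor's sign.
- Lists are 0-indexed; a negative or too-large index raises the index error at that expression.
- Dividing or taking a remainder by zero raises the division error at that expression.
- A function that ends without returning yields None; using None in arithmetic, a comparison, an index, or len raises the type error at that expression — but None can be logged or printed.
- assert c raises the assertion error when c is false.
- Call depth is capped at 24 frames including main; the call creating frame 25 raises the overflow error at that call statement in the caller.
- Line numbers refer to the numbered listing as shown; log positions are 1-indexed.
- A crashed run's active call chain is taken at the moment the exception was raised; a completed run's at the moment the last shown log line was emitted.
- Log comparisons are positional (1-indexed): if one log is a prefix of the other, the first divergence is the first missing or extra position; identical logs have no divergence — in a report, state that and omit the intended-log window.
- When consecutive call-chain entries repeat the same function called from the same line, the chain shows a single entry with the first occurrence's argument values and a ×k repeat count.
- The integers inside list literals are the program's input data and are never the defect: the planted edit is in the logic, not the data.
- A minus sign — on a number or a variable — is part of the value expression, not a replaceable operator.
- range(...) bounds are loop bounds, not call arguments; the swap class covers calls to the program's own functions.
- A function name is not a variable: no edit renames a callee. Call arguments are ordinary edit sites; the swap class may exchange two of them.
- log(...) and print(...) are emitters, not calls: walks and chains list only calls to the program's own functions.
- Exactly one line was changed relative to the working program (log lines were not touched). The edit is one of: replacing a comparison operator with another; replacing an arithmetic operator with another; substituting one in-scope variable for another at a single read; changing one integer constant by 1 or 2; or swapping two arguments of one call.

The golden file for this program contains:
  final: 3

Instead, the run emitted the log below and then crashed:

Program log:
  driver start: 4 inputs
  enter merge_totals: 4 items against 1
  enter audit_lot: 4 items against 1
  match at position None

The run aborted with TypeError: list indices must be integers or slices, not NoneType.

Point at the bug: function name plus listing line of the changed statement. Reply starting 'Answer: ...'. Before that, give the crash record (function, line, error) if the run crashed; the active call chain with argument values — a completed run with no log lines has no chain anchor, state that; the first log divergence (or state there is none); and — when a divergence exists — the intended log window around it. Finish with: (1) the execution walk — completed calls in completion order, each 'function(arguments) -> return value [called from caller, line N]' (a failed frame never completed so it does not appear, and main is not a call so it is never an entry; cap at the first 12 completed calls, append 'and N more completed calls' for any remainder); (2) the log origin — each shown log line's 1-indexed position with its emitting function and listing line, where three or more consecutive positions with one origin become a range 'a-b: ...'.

Answer: the defect is in audit_lot at line 3.
The tell: Log line 4 is where behavior first shows: 'match at position None' appears instead of 'match at position 0'.
Crash: merge_totals, line 12, TypeError.
Call chain: main -> merge_totals([1, 6, 7, 5], 1) (called at line 28).
First divergence: position 4 — the shown line 'match at position None' should read 'match at position 0'.
Intended log window:
  2: enter merge_totals: 4 items against 1
  3: enter audit_lot: 4 items against 1
  4: match at position 0
  5: match at position 0
Execution walk:
  audit_lot([1, 6, 7, 5], 1) -> None  [called from merge_totals, line 10]
Log origins:
  1 — main, line 27
  2 — merge_totals, line 9
  3 — audit_lot, line 2
  4 — merge_totals, line 11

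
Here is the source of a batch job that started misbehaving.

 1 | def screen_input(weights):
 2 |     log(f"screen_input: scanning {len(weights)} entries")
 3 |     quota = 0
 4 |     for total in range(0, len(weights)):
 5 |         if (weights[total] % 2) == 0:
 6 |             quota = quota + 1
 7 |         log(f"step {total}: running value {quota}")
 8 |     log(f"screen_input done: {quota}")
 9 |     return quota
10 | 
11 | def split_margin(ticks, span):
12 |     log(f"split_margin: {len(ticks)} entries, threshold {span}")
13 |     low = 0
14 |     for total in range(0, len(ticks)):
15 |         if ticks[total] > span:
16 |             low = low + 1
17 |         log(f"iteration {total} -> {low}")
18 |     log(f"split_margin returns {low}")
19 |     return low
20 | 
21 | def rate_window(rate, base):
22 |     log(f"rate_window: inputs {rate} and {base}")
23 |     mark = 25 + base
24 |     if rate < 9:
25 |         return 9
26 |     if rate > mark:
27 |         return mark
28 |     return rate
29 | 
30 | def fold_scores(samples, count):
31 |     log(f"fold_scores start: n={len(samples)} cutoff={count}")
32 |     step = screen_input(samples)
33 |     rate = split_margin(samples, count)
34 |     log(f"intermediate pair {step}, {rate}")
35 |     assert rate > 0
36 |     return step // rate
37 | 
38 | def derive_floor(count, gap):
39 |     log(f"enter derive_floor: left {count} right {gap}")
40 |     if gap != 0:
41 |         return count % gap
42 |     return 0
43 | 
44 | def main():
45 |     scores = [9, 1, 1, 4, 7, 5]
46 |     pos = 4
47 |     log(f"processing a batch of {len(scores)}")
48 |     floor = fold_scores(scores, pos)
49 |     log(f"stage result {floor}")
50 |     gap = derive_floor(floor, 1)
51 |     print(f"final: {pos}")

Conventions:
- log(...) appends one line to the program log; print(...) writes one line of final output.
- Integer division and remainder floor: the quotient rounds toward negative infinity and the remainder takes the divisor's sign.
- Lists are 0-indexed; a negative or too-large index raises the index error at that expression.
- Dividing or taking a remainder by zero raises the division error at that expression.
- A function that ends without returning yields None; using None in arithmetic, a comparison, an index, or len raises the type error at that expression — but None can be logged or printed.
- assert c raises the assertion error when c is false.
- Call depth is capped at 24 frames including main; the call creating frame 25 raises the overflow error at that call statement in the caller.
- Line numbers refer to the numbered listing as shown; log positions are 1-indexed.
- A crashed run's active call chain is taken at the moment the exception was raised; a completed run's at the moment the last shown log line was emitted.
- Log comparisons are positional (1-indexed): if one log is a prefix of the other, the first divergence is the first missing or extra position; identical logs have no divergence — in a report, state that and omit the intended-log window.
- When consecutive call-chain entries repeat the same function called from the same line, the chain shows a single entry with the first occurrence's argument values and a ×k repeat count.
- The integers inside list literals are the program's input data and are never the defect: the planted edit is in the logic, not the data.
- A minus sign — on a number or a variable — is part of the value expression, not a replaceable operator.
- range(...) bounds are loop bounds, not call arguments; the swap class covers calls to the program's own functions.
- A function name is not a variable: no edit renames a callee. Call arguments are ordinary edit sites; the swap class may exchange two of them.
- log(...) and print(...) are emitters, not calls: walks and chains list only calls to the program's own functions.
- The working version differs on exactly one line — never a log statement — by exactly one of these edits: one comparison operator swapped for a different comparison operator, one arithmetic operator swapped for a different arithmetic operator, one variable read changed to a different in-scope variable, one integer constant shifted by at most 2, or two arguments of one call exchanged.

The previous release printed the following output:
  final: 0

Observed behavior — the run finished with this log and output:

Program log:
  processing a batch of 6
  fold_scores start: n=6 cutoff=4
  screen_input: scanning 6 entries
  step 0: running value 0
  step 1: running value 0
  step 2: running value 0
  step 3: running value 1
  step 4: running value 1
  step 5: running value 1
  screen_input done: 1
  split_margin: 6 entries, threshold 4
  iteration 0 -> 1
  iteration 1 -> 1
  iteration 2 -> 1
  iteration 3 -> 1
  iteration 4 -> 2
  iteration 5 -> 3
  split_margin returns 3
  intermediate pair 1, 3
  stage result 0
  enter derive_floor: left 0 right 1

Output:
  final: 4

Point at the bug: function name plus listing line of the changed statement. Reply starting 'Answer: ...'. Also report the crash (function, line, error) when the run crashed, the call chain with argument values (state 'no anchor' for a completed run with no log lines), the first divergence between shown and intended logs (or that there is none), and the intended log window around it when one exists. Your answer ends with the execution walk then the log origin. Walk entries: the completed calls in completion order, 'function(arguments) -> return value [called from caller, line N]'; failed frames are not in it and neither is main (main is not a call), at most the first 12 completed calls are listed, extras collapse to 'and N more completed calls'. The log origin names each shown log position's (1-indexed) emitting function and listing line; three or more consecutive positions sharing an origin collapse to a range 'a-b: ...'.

Answer: the defect is in main at line 51.
Key observation: No log line changed; the fault shows up purely in the output.
Call chain: main -> derive_floor(0, 1) (called at line 50).
First divergence: none — the logs agree in full.
Execution walk:
  screen_input([9, 1, 1, 4, 7, 5]) -> 1  [called from fold_scores, line 32]
  split_margin([9, 1, 1, 4, 7, 5], 4) -> 3  [called from fold_scores, line 33]
  fold_scores([9, 1, 1, 4, 7, 5], 4) -> 0  [called from main, line 48]
  derive_floor(0, 1) -> 0  [called from main, line 50]
Log line origins:
  1: from main, line 47
  2: from fold_scores, line 31
  3: from screen_input, line 2
  4-9: from screen_input, line 7
  10: from screen_input, line 8
  11: from split_margin, line 12
  12-17: from split_margin, line 17
  18: from split_margin, line 18
  19: from fold_scores, line 34
  20: from main, line 49
  21: from derive_floor, line 39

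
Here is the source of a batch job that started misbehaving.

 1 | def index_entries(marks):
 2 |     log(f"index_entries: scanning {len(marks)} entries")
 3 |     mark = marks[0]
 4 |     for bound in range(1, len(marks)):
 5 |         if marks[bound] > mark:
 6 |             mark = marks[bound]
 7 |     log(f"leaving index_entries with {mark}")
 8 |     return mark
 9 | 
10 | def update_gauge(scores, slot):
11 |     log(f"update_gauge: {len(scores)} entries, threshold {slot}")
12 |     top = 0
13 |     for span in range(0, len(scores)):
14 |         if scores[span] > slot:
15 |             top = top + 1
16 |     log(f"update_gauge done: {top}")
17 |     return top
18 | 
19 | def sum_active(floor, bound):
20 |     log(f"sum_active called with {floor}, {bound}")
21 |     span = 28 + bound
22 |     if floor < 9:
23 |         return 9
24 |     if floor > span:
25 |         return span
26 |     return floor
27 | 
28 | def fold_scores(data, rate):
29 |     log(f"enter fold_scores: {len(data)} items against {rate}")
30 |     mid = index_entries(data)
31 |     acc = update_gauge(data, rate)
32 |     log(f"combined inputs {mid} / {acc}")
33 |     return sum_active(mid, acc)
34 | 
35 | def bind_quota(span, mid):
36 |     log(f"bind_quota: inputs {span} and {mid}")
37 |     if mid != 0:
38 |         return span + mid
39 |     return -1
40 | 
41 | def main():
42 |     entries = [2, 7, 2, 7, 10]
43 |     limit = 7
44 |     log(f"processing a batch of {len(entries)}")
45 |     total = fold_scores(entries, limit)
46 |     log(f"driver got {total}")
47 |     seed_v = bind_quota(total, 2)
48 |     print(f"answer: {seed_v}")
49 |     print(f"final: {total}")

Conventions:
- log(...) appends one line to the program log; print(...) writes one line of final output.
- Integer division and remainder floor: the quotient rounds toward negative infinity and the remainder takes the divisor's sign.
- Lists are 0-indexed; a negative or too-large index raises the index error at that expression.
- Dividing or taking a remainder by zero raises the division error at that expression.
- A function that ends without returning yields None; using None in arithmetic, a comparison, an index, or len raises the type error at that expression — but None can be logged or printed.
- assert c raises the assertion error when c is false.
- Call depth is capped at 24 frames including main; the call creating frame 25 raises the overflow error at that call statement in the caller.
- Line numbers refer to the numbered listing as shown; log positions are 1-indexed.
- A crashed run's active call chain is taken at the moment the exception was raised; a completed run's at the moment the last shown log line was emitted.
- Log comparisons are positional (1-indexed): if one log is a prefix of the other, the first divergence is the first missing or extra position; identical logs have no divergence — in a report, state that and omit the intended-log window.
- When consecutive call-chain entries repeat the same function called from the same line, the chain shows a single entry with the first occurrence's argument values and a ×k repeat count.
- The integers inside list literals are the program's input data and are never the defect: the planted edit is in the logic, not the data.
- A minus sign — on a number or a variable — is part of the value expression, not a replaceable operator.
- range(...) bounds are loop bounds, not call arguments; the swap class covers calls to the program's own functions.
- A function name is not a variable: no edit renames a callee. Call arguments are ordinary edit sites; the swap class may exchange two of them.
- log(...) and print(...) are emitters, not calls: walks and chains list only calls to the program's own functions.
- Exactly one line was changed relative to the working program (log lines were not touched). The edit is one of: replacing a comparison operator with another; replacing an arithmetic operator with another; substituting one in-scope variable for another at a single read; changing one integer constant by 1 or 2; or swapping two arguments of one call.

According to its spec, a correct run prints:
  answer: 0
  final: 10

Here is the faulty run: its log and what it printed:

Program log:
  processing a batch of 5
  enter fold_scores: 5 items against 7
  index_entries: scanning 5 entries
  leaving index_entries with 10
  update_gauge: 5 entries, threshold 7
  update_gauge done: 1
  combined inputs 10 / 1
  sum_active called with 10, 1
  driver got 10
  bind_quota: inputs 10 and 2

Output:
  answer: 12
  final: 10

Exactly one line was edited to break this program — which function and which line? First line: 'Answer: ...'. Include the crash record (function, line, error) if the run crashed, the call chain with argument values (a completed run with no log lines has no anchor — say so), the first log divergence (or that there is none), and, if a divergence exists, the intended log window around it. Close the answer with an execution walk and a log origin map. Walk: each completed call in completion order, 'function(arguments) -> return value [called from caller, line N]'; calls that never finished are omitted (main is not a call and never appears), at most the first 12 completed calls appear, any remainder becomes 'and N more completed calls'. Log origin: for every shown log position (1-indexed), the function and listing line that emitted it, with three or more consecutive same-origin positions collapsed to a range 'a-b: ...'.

Answer: the defect is in bind_quota at line 38.
Core observation: No log line changed; the fault shows up purely in the output.
Call chain: main -> bind_quota(10, 2) (called at line 47).
First divergence: none — the logs agree in full.
Execution walk:
  index_entries([2, 7, 2, 7, 10]) -> 10  [called from fold_scores, line 30]
  update_gauge([2, 7, 2, 7, 10], 7) -> 1  [called from fold_scores, line 31]
  sum_active(10, 1) -> 10  [called from fold_scores, line 33]
  fold_scores([2, 7, 2, 7, 10], 7) -> 10  [called from main, line 45]
  bind_quota(10, 2) -> 12  [called from main, line 47]
Log line origins:
  1: from main, line 44
  2: from fold_scores, line 29
  3: from index_entries, line 2
  4: from index_entries, line 7
  5: from update_gauge, line 11
  6: from update_gauge, line 16
  7: from fold_scores, line 32
  8: from sum_active, line 20
  9: from main, line 46
  10: from bind_quota, line 36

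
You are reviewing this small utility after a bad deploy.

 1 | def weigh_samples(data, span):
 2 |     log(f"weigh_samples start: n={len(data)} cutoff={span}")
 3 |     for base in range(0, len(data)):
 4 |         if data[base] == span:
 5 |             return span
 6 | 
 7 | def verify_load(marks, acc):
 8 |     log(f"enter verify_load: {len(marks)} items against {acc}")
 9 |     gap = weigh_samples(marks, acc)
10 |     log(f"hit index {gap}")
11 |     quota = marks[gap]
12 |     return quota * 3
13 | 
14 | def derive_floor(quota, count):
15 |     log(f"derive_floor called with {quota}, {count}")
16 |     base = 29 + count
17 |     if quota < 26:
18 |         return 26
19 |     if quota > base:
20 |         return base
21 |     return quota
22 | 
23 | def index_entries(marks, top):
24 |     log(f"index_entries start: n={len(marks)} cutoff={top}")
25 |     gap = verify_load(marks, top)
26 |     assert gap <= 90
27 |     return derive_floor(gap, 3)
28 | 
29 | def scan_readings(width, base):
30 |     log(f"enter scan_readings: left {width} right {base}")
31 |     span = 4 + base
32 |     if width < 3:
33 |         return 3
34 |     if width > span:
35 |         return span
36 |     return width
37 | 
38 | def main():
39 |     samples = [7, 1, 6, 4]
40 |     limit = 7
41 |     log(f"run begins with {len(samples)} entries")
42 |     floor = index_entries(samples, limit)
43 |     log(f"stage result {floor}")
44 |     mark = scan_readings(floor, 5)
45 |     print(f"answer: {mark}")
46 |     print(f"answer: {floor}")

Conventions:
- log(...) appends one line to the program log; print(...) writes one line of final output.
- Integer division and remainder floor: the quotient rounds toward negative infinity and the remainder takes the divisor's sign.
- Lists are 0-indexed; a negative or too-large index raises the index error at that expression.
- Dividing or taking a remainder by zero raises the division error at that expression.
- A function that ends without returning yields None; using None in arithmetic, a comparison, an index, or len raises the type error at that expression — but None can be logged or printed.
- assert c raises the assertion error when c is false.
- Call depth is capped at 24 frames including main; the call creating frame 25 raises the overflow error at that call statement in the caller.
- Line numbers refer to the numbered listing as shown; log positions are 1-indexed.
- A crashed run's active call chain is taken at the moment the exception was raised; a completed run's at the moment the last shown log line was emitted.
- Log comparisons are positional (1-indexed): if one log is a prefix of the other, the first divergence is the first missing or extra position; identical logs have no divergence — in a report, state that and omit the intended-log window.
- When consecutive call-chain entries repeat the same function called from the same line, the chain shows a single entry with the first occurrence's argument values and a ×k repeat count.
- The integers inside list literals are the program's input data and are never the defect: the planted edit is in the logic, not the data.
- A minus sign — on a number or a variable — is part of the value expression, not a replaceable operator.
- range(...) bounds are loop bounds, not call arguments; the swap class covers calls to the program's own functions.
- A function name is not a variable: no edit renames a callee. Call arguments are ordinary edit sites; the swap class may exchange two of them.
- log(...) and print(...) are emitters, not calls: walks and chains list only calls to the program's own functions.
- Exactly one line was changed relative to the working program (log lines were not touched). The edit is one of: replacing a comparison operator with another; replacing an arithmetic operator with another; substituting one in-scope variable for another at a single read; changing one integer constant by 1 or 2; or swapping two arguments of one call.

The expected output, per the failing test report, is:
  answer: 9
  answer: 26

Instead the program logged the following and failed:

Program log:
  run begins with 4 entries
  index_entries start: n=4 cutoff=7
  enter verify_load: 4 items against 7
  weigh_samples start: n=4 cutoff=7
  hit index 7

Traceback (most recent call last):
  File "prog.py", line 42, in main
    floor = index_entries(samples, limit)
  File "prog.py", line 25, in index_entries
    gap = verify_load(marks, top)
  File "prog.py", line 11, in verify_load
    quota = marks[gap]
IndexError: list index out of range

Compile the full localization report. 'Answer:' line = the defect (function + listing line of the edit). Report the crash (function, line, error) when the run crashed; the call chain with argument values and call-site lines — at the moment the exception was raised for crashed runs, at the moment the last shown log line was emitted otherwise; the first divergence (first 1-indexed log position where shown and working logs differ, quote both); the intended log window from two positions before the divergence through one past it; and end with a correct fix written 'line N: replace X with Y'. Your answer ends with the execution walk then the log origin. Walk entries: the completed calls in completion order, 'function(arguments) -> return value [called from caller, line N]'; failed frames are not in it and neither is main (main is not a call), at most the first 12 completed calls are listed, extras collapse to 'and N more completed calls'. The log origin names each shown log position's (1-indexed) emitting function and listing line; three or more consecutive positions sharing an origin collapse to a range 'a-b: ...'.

Answer: the defect is in weigh_samples at line 5.
Core observation: Everything matches until log position 5, which reads 'hit index 7' in place of 'hit index 0'.
Crash: verify_load, line 11, IndexError.
Call chain: main -> index_entries([7, 1, 6, 4], 7) (called at line 42) -> verify_load([7, 1, 6, 4], 7) (called at line 25).
First divergence: position 5 — shown 'hit index 7', intended 'hit index 0'.
Intended log window:
  3: enter verify_load: 4 items against 7
  4: weigh_samples start: n=4 cutoff=7
  5: hit index 0
  6: derive_floor called with 21, 3
Execution walk:
  weigh_samples([7, 1, 6, 4], 7) -> 7  [called from verify_load, line 9]
Log origins:
  1: emitted by main (line 41)
  2: emitted by index_entries (line 24)
  3: emitted by verify_load (line 8)
  4: emitted by weigh_samples (line 2)
  5: emitted by verify_load (line 10)
A correct fix: line 5: replace `span` with `base`.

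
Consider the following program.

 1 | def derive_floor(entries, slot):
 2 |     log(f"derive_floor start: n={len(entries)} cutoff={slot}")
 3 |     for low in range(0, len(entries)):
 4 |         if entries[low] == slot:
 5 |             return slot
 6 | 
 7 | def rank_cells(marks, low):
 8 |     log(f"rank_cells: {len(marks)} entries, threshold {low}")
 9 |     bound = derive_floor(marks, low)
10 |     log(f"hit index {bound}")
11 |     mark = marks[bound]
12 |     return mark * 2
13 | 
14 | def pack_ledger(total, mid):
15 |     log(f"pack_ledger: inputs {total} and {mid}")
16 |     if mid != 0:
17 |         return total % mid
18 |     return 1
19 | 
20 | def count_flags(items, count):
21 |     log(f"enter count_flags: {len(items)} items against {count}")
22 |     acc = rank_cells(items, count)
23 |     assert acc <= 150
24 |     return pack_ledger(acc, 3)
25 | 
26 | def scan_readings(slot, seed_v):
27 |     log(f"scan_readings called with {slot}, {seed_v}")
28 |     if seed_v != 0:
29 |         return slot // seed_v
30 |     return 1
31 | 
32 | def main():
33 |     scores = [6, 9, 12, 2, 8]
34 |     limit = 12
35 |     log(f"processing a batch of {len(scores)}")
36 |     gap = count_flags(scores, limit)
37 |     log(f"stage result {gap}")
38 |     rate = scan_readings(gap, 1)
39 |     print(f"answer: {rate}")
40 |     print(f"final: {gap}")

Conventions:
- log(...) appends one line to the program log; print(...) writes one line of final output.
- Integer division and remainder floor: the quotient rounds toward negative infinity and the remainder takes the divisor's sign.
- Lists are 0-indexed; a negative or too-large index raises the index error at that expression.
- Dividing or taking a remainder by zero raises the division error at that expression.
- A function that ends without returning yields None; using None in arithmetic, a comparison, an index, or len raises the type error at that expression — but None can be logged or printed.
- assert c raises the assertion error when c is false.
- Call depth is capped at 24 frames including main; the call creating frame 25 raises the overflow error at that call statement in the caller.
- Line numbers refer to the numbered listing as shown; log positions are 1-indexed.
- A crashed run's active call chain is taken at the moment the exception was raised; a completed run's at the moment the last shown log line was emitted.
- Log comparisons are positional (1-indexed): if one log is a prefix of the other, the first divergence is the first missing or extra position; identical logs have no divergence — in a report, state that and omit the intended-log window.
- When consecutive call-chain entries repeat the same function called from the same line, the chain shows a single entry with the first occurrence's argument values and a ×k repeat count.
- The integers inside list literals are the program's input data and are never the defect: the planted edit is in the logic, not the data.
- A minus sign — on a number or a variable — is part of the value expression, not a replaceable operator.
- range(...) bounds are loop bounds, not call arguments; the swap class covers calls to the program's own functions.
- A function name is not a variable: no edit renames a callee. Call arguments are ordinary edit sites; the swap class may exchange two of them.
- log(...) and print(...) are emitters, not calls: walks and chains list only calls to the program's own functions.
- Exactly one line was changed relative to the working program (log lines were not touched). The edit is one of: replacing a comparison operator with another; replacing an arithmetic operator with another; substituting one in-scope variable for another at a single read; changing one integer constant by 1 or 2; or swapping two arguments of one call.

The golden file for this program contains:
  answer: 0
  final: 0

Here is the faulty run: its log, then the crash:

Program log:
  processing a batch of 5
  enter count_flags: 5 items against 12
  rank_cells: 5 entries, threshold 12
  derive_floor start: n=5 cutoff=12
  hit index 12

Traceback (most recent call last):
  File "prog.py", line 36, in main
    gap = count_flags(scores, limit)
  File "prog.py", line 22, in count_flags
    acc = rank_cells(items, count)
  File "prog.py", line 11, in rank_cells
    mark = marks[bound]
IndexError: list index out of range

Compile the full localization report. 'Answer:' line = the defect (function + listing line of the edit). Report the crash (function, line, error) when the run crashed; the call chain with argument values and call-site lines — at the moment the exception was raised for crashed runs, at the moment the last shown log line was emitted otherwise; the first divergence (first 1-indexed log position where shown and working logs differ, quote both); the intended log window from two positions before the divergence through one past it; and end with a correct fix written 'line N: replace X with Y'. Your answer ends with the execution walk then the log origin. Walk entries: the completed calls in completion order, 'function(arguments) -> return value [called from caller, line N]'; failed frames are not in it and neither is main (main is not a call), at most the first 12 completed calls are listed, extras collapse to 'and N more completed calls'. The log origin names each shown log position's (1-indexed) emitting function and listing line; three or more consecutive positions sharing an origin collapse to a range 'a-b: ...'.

Answer: the defect is in derive_floor at line 5.
The tell: At log position 5 the runs split — shown 'hit index 12', but the working version logs 'hit index 2'.
Crash: rank_cells, line 11, IndexError.
Call chain: main -> count_flags([6, 9, 12, 2, 8], 12) (called at line 36) -> rank_cells([6, 9, 12, 2, 8], 12) (called at line 22).
First divergence: position 5 — the shown line 'hit index 12' should read 'hit index 2'.
Intended log window:
  3: rank_cells: 5 entries, threshold 12
  4: derive_floor start: n=5 cutoff=12
  5: hit index 2
  6: pack_ledger: inputs 24 and 3
Execution walk:
  derive_floor([6, 9, 12, 2, 8], 12) -> 12  [called from rank_cells, line 9]
Log line origins:
  1: emitted by main (line 35)
  2: emitted by count_flags (line 21)
  3: emitted by rank_cells (line 8)
  4: emitted by derive_floor (line 2)
  5: emitted by rank_cells (line 10)
A correct fix: line 5: replace `slot` with `low`.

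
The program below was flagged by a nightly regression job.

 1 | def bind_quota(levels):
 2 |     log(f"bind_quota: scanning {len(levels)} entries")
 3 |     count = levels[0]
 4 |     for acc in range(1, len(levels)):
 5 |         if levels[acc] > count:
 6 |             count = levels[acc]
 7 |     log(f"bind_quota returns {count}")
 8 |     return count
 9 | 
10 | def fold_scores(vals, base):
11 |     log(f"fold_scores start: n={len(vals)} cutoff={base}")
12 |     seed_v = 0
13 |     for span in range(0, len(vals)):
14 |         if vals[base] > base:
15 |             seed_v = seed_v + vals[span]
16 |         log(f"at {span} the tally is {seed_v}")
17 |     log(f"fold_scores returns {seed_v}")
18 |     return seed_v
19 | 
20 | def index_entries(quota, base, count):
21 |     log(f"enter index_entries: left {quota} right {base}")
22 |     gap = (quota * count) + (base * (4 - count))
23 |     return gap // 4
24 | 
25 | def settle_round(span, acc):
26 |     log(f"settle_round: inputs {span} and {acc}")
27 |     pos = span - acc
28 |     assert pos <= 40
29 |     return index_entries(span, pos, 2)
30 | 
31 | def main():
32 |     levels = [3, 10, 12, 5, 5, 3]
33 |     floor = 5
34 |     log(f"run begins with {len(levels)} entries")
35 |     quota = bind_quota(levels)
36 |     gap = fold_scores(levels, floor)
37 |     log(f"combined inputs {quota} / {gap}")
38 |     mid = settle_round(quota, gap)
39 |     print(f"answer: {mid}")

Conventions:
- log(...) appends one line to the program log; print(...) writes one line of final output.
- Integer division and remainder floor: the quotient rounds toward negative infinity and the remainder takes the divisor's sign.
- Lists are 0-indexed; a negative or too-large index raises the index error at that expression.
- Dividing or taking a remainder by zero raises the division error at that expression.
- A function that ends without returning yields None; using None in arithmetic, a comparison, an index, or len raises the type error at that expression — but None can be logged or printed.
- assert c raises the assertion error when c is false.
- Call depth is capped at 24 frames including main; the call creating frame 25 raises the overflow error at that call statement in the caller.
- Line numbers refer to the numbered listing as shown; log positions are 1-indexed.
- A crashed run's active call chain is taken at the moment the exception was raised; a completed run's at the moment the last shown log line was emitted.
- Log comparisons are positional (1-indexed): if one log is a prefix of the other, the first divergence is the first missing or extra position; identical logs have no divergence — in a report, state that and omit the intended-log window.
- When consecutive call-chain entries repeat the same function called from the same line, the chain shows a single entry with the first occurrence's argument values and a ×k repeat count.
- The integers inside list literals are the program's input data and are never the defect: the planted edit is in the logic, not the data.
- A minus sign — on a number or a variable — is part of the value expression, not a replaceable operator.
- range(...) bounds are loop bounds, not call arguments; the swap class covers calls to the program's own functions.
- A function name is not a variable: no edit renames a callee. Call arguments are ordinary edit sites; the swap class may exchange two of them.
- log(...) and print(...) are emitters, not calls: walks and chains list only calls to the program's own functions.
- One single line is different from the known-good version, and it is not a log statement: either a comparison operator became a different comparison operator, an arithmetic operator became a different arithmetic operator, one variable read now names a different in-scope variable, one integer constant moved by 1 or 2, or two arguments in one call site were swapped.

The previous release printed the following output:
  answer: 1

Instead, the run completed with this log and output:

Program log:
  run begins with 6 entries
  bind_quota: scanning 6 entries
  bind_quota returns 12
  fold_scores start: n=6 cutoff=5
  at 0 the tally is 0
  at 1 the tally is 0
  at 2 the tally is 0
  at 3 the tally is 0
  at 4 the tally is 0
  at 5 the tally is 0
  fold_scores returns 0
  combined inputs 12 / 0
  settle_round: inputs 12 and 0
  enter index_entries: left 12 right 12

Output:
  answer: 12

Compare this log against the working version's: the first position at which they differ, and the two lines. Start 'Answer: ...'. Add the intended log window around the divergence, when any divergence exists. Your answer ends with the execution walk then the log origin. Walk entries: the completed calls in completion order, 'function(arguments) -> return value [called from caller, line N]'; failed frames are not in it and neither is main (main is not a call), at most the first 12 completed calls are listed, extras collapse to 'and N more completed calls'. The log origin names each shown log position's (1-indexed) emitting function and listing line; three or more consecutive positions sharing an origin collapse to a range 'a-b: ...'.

Answer: position 6 — the shown line 'at 1 the tally is 0' should read 'at 1 the tally is 10'.
Intended log window:
  4: fold_scores start: n=6 cutoff=5
  5: at 0 the tally is 0
  6: at 1 the tally is 10
  7: at 2 the tally is 22
Execution walk:
  bind_quota([3, 10, 12, 5, 5, 3]) -> 12  [called from main, line 35]
  fold_scores([3, 10, 12, 5, 5, 3], 5) -> 0  [called from main, line 36]
  index_entries(12, 12, 2) -> 12  [called from settle_round, line 29]
  settle_round(12, 0) -> 12  [called from main, line 38]
Origin of each log line:
  1: logged in main at line 34
  2: logged in bind_quota at line 2
  3: logged in bind_quota at line 7
  4: logged in fold_scores at line 11
  5-10: logged in fold_scores at line 16
  11: logged in fold_scores at line 17
  12: logged in main at line 37
  13: logged in settle_round at line 26
  14: logged in index_entries at line 21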